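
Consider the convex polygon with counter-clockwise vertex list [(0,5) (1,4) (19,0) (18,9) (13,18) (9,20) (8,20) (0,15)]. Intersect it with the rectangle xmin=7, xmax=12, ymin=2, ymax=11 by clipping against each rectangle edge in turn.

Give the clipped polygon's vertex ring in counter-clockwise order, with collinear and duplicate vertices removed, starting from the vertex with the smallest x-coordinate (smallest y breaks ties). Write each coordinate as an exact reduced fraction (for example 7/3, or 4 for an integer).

1. After x ≥ 7: [(7,8/3) (19,0) (18,9) (13,18) (9,20) (8,20) (7,155/8)]
2. After x ≤ 12: [(7,8/3) (12,14/9) (12,37/2) (9,20) (8,20) (7,155/8)]
3. After y ≥ 2: [(7,8/3) (10,2) (12,2) (12,37/2) (9,20) (8,20) (7,155/8)]
4. After y ≤ 11: [(7,11) (7,8/3) (10,2) (12,2) (12,11)]
5. Canonical ring: [(7,8/3) (10,2) (12,2) (12,11) (7,11)]

Clipped polygon: [(7,8/3) (10,2) (12,2) (12,11) (7,11)]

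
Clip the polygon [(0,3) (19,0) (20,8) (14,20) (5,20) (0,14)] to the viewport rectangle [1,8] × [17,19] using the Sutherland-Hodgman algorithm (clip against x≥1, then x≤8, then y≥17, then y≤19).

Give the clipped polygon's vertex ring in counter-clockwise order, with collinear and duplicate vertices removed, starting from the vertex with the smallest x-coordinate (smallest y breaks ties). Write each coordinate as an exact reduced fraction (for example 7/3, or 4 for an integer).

1. After x ≥ 1: [(1,54/19) (19,0) (20,8) (14,20) (5,20) (1,76/5)]
2. After x ≤ 8: [(1,54/19) (8,33/19) (8,20) (5,20) (1,76/5)]
3. After y ≥ 17: [(8,17) (8,20) (5,20) (5/2,17)]
4. After y ≤ 19: [(8,17) (8,19) (25/6,19) (5/2,17)]
5. Canonical ring: [(5/2,17) (8,17) (8,19) (25/6,19)]

Clipped polygon: [(5/2,17) (8,17) (8,19) (25/6,19)]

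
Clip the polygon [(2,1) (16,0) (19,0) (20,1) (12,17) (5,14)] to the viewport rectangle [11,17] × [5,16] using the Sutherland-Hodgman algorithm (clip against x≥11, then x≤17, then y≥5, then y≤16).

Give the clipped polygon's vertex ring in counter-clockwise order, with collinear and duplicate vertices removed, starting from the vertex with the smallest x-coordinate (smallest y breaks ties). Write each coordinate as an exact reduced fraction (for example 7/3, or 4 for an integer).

1. After x ≥ 11: [(11,5/14) (16,0) (19,0) (20,1) (12,17) (11,116/7)]
2. After x ≤ 17: [(11,5/14) (16,0) (17,0) (17,7) (12,17) (11,116/7)]
3. After y ≥ 5: [(11,5) (17,5) (17,7) (12,17) (11,116/7)]
4. After y ≤ 16: [(11,16) (11,5) (17,5) (17,7) (25/2,16)]
5. Canonical ring: [(11,5) (17,5) (17,7) (25/2,16) (11,16)]

Clipped polygon: [(11,5) (17,5) (17,7) (25/2,16) (11,16)]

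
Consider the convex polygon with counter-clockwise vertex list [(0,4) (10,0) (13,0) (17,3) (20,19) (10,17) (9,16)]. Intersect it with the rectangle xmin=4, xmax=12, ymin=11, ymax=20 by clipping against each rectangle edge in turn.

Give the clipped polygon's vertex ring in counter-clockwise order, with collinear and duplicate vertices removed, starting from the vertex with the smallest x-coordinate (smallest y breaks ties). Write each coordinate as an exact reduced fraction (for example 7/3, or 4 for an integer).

1. After x ≥ 4: [(4,28/3) (4,12/5) (10,0) (13,0) (17,3) (20,19) (10,17) (9,16)]
2. After x ≤ 12: [(4,28/3) (4,12/5) (10,0) (12,0) (12,87/5) (10,17) (9,16)]
3. After y ≥ 11: [(21/4,11) (12,11) (12,87/5) (10,17) (9,16)]
4. After y ≤ 20: [(21/4,11) (12,11) (12,87/5) (10,17) (9,16)]
5. Canonical ring: [(21/4,11) (12,11) (12,87/5) (10,17) (9,16)]

Clipped polygon: [(21/4,11) (12,11) (12,87/5) (10,17) (9,16)]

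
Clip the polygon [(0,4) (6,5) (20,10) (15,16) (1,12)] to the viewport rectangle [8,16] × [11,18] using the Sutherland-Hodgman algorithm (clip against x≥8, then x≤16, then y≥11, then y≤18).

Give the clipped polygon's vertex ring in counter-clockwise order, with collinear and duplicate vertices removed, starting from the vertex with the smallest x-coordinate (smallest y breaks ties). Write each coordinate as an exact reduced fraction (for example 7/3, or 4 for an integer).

Clipped polygon: [(8,11) (16,11) (16,74/5) (15,16) (8,14)]

1. After x ≥ 8: [(8,40/7) (20,10) (15,16) (8,14)]
2. After x ≤ 16: [(8,40/7) (16,60/7) (16,74/5) (15,16) (8,14)]
3. After y ≥ 11: [(8,11) (16,11) (16,74/5) (15,16) (8,14)]
4. After y ≤ 18: [(8,11) (16,11) (16,74/5) (15,16) (8,14)]
5. Canonical ring: [(8,11) (16,11) (16,74/5) (15,16) (8,14)]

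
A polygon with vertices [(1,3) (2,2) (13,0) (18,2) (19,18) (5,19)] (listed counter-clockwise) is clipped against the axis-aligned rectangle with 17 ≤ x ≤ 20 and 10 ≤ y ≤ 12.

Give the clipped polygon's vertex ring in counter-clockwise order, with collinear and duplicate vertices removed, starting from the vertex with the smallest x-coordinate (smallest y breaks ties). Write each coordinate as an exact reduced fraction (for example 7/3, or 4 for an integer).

Clipped polygon: [(17,10) (37/2,10) (149/8,12) (17,12)]

1. After x ≥ 17: [(17,8/5) (18,2) (19,18) (17,127/7)]
2. After x ≤ 20: [(17,8/5) (18,2) (19,18) (17,127/7)]
3. After y ≥ 10: [(17,10) (37/2,10) (19,18) (17,127/7)]
4. After y ≤ 12: [(17,12) (17,10) (37/2,10) (149/8,12)]
5. Canonical ring: [(17,10) (37/2,10) (149/8,12) (17,12)]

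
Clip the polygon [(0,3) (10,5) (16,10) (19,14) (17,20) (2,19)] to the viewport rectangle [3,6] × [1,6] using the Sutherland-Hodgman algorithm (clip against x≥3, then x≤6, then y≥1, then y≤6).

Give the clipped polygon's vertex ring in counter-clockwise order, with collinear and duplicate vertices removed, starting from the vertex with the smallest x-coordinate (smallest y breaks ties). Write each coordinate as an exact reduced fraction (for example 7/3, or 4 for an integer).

Clipped polygon: [(3,18/5) (6,21/5) (6,6) (3,6)]

1. After x ≥ 3: [(3,18/5) (10,5) (16,10) (19,14) (17,20) (3,286/15)]
2. After x ≤ 6: [(3,18/5) (6,21/5) (6,289/15) (3,286/15)]
3. After y ≥ 1: [(3,18/5) (6,21/5) (6,289/15) (3,286/15)]
4. After y ≤ 6: [(3,6) (3,18/5) (6,21/5) (6,6)]
5. Canonical ring: [(3,18/5) (6,21/5) (6,6) (3,6)]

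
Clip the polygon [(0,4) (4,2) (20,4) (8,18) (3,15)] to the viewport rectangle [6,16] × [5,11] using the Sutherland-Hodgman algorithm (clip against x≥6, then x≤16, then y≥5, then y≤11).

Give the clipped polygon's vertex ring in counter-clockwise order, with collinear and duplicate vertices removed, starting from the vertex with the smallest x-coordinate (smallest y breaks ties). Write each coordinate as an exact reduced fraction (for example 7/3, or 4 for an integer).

Clipped polygon: [(6,5) (16,5) (16,26/3) (14,11) (6,11)]

1. After x ≥ 6: [(6,9/4) (20,4) (8,18) (6,84/5)]
2. After x ≤ 16: [(6,9/4) (16,7/2) (16,26/3) (8,18) (6,84/5)]
3. After y ≥ 5: [(6,5) (16,5) (16,26/3) (8,18) (6,84/5)]
4. After y ≤ 11: [(6,11) (6,5) (16,5) (16,26/3) (14,11)]
5. Canonical ring: [(6,5) (16,5) (16,26/3) (14,11) (6,11)]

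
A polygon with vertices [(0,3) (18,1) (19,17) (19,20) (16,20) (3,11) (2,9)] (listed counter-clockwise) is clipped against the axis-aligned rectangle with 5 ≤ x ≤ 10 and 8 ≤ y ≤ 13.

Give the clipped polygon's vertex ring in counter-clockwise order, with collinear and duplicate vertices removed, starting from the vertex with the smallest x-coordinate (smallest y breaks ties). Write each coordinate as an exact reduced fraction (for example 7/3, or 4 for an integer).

1. After x ≥ 5: [(5,22/9) (18,1) (19,17) (19,20) (16,20) (5,161/13)]
2. After x ≤ 10: [(5,22/9) (10,17/9) (10,206/13) (5,161/13)]
3. After y ≥ 8: [(5,8) (10,8) (10,206/13) (5,161/13)]
4. After y ≤ 13: [(5,8) (10,8) (10,13) (53/9,13) (5,161/13)]
5. Canonical ring: [(5,8) (10,8) (10,13) (53/9,13) (5,161/13)]

Clipped polygon: [(5,8) (10,8) (10,13) (53/9,13) (5,161/13)]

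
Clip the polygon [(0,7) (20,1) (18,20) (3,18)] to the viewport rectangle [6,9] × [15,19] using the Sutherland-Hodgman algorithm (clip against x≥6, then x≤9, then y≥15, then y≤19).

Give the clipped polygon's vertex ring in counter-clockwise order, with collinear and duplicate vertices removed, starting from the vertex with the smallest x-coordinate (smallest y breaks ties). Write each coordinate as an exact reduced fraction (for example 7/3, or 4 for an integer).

1. After x ≥ 6: [(6,26/5) (20,1) (18,20) (6,92/5)]
2. After x ≤ 9: [(6,26/5) (9,43/10) (9,94/5) (6,92/5)]
3. After y ≥ 15: [(6,15) (9,15) (9,94/5) (6,92/5)]
4. After y ≤ 19: [(6,15) (9,15) (9,94/5) (6,92/5)]
5. Canonical ring: [(6,15) (9,15) (9,94/5) (6,92/5)]

Clipped polygon: [(6,15) (9,15) (9,94/5) (6,92/5)]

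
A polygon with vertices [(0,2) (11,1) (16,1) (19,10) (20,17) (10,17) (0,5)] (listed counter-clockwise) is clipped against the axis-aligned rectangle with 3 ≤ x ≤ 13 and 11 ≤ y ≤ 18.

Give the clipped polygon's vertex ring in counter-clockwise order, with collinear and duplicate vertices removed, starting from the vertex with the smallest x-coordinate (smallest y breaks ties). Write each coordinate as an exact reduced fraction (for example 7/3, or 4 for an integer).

Clipped polygon: [(5,11) (13,11) (13,17) (10,17)]

1. After x ≥ 3: [(3,19/11) (11,1) (16,1) (19,10) (20,17) (10,17) (3,43/5)]
2. After x ≤ 13: [(3,19/11) (11,1) (13,1) (13,17) (10,17) (3,43/5)]
3. After y ≥ 11: [(13,11) (13,17) (10,17) (5,11)]
4. After y ≤ 18: [(13,11) (13,17) (10,17) (5,11)]
5. Canonical ring: [(5,11) (13,11) (13,17) (10,17)]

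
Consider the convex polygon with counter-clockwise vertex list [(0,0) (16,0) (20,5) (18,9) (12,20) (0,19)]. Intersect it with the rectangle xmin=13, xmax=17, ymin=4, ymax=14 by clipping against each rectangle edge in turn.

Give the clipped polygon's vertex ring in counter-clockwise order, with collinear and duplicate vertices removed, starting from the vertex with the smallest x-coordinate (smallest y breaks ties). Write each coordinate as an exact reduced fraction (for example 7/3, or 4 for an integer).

1. After x ≥ 13: [(13,0) (16,0) (20,5) (18,9) (13,109/6)]
2. After x ≤ 17: [(13,0) (16,0) (17,5/4) (17,65/6) (13,109/6)]
3. After y ≥ 4: [(13,4) (17,4) (17,65/6) (13,109/6)]
4. After y ≤ 14: [(13,14) (13,4) (17,4) (17,65/6) (168/11,14)]
5. Canonical ring: [(13,4) (17,4) (17,65/6) (168/11,14) (13,14)]

Clipped polygon: [(13,4) (17,4) (17,65/6) (168/11,14) (13,14)]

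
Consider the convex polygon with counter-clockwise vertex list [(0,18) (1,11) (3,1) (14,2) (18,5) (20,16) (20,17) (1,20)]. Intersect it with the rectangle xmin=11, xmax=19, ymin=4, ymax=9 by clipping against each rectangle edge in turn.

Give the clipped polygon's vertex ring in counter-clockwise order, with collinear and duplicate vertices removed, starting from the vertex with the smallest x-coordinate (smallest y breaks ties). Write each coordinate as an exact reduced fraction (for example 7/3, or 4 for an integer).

1. After x ≥ 11: [(11,19/11) (14,2) (18,5) (20,16) (20,17) (11,350/19)]
2. After x ≤ 19: [(11,19/11) (14,2) (18,5) (19,21/2) (19,326/19) (11,350/19)]
3. After y ≥ 4: [(11,4) (50/3,4) (18,5) (19,21/2) (19,326/19) (11,350/19)]
4. After y ≤ 9: [(11,9) (11,4) (50/3,4) (18,5) (206/11,9)]
5. Canonical ring: [(11,4) (50/3,4) (18,5) (206/11,9) (11,9)]

Clipped polygon: [(11,4) (50/3,4) (18,5) (206/11,9) (11,9)]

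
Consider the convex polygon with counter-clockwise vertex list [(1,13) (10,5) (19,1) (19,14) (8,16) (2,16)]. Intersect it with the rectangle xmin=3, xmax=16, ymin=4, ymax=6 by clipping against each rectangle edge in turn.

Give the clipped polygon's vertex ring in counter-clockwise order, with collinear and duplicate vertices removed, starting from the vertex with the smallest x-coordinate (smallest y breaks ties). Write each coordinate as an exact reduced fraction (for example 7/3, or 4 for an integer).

Clipped polygon: [(71/8,6) (10,5) (49/4,4) (16,4) (16,6)]

1. After x ≥ 3: [(3,101/9) (10,5) (19,1) (19,14) (8,16) (3,16)]
2. After x ≤ 16: [(3,101/9) (10,5) (16,7/3) (16,160/11) (8,16) (3,16)]
3. After y ≥ 4: [(3,101/9) (10,5) (49/4,4) (16,4) (16,160/11) (8,16) (3,16)]
4. After y ≤ 6: [(71/8,6) (10,5) (49/4,4) (16,4) (16,6)]
5. Canonical ring: [(71/8,6) (10,5) (49/4,4) (16,4) (16,6)]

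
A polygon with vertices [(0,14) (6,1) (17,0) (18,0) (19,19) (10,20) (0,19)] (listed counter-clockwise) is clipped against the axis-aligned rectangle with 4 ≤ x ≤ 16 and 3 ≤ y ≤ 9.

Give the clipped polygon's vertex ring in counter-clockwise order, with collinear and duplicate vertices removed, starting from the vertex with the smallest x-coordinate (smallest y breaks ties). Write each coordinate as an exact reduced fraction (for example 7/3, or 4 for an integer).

1. After x ≥ 4: [(4,16/3) (6,1) (17,0) (18,0) (19,19) (10,20) (4,97/5)]
2. After x ≤ 16: [(4,16/3) (6,1) (16,1/11) (16,58/3) (10,20) (4,97/5)]
3. After y ≥ 3: [(4,16/3) (66/13,3) (16,3) (16,58/3) (10,20) (4,97/5)]
4. After y ≤ 9: [(4,9) (4,16/3) (66/13,3) (16,3) (16,9)]
5. Canonical ring: [(4,16/3) (66/13,3) (16,3) (16,9) (4,9)]

Clipped polygon: [(4,16/3) (66/13,3) (16,3) (16,9) (4,9)]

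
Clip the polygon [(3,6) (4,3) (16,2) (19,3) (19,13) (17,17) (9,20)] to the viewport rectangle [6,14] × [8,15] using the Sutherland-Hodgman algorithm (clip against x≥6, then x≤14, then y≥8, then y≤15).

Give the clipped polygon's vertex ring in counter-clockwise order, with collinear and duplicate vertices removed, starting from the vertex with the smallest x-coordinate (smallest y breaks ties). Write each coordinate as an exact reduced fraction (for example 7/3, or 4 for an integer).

Clipped polygon: [(6,8) (14,8) (14,15) (48/7,15) (6,13)]

1. After x ≥ 6: [(6,13) (6,17/6) (16,2) (19,3) (19,13) (17,17) (9,20)]
2. After x ≤ 14: [(6,13) (6,17/6) (14,13/6) (14,145/8) (9,20)]
3. After y ≥ 8: [(6,13) (6,8) (14,8) (14,145/8) (9,20)]
4. After y ≤ 15: [(48/7,15) (6,13) (6,8) (14,8) (14,15)]
5. Canonical ring: [(6,8) (14,8) (14,15) (48/7,15) (6,13)]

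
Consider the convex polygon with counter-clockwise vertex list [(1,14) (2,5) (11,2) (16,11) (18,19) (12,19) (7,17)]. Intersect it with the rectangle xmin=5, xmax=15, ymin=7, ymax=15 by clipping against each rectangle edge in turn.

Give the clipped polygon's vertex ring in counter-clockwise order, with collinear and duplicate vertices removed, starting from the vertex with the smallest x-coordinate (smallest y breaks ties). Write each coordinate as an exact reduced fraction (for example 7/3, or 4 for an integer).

Clipped polygon: [(5,7) (124/9,7) (15,46/5) (15,15) (5,15)]

1. After x ≥ 5: [(5,16) (5,4) (11,2) (16,11) (18,19) (12,19) (7,17)]
2. After x ≤ 15: [(5,16) (5,4) (11,2) (15,46/5) (15,19) (12,19) (7,17)]
3. After y ≥ 7: [(5,16) (5,7) (124/9,7) (15,46/5) (15,19) (12,19) (7,17)]
4. After y ≤ 15: [(5,15) (5,7) (124/9,7) (15,46/5) (15,15)]
5. Canonical ring: [(5,7) (124/9,7) (15,46/5) (15,15) (5,15)]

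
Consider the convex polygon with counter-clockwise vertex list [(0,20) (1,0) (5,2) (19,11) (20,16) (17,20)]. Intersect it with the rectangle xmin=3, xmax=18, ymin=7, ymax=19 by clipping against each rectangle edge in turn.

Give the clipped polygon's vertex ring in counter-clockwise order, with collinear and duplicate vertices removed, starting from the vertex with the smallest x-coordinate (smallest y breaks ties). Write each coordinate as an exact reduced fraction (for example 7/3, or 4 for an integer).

1. After x ≥ 3: [(3,20) (3,1) (5,2) (19,11) (20,16) (17,20)]
2. After x ≤ 18: [(3,20) (3,1) (5,2) (18,145/14) (18,56/3) (17,20)]
3. After y ≥ 7: [(3,20) (3,7) (115/9,7) (18,145/14) (18,56/3) (17,20)]
4. After y ≤ 19: [(3,19) (3,7) (115/9,7) (18,145/14) (18,56/3) (71/4,19)]
5. Canonical ring: [(3,7) (115/9,7) (18,145/14) (18,56/3) (71/4,19) (3,19)]

Clipped polygon: [(3,7) (115/9,7) (18,145/14) (18,56/3) (71/4,19) (3,19)]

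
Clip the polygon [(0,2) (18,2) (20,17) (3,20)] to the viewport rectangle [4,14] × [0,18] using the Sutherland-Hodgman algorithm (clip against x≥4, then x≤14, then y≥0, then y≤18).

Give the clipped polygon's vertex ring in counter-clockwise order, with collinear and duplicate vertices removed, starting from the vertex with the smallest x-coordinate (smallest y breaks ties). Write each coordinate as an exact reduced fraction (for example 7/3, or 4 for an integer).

1. After x ≥ 4: [(4,2) (18,2) (20,17) (4,337/17)]
2. After x ≤ 14: [(4,2) (14,2) (14,307/17) (4,337/17)]
3. After y ≥ 0: [(4,2) (14,2) (14,307/17) (4,337/17)]
4. After y ≤ 18: [(4,18) (4,2) (14,2) (14,18)]
5. Canonical ring: [(4,2) (14,2) (14,18) (4,18)]

Clipped polygon: [(4,2) (14,2) (14,18) (4,18)]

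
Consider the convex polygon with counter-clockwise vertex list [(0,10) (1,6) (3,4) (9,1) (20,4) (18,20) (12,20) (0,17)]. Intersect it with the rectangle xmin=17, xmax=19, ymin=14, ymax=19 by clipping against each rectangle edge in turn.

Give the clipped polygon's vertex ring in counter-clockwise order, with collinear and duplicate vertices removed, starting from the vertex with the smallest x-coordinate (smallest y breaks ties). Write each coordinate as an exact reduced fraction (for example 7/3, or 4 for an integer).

Clipped polygon: [(17,14) (75/4,14) (145/8,19) (17,19)]

1. After x ≥ 17: [(17,35/11) (20,4) (18,20) (17,20)]
2. After x ≤ 19: [(17,35/11) (19,41/11) (19,12) (18,20) (17,20)]
3. After y ≥ 14: [(17,14) (75/4,14) (18,20) (17,20)]
4. After y ≤ 19: [(17,19) (17,14) (75/4,14) (145/8,19)]
5. Canonical ring: [(17,14) (75/4,14) (145/8,19) (17,19)]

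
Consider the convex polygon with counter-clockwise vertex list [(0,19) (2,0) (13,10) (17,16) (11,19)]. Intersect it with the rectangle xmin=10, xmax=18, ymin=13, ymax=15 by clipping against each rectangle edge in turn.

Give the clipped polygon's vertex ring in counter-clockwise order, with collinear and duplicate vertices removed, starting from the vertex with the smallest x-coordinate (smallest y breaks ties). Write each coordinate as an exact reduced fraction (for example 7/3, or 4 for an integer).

Clipped polygon: [(10,13) (15,13) (49/3,15) (10,15)]

1. After x ≥ 10: [(10,19) (10,80/11) (13,10) (17,16) (11,19)]
2. After x ≤ 18: [(10,19) (10,80/11) (13,10) (17,16) (11,19)]
3. After y ≥ 13: [(10,19) (10,13) (15,13) (17,16) (11,19)]
4. After y ≤ 15: [(10,15) (10,13) (15,13) (49/3,15)]
5. Canonical ring: [(10,13) (15,13) (49/3,15) (10,15)]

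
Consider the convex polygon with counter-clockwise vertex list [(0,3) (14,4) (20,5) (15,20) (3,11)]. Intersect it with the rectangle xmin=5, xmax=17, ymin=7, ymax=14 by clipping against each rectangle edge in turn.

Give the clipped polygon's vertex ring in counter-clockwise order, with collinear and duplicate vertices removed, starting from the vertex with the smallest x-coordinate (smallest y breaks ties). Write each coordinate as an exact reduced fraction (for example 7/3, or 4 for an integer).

Clipped polygon: [(5,7) (17,7) (17,14) (7,14) (5,25/2)]

1. After x ≥ 5: [(5,47/14) (14,4) (20,5) (15,20) (5,25/2)]
2. After x ≤ 17: [(5,47/14) (14,4) (17,9/2) (17,14) (15,20) (5,25/2)]
3. After y ≥ 7: [(5,7) (17,7) (17,14) (15,20) (5,25/2)]
4. After y ≤ 14: [(5,7) (17,7) (17,14) (17,14) (7,14) (5,25/2)]
5. Canonical ring: [(5,7) (17,7) (17,14) (7,14) (5,25/2)]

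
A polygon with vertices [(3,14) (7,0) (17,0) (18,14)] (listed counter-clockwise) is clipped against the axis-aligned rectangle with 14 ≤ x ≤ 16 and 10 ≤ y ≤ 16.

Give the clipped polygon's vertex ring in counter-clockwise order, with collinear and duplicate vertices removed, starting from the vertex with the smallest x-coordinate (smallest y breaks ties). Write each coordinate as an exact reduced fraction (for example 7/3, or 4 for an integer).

Clipped polygon: [(14,10) (16,10) (16,14) (14,14)]

1. After x ≥ 14: [(14,14) (14,0) (17,0) (18,14)]
2. After x ≤ 16: [(16,14) (14,14) (14,0) (16,0)]
3. After y ≥ 10: [(16,10) (16,14) (14,14) (14,10)]
4. After y ≤ 16: [(16,10) (16,14) (14,14) (14,10)]
5. Canonical ring: [(14,10) (16,10) (16,14) (14,14)]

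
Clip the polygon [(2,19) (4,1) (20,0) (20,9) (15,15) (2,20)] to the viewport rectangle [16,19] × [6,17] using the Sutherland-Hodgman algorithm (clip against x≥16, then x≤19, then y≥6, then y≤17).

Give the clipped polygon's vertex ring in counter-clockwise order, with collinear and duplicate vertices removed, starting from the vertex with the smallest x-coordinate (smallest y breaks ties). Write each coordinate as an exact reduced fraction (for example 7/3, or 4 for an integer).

1. After x ≥ 16: [(16,1/4) (20,0) (20,9) (16,69/5)]
2. After x ≤ 19: [(16,1/4) (19,1/16) (19,51/5) (16,69/5)]
3. After y ≥ 6: [(16,6) (19,6) (19,51/5) (16,69/5)]
4. After y ≤ 17: [(16,6) (19,6) (19,51/5) (16,69/5)]
5. Canonical ring: [(16,6) (19,6) (19,51/5) (16,69/5)]

Clipped polygon: [(16,6) (19,6) (19,51/5) (16,69/5)]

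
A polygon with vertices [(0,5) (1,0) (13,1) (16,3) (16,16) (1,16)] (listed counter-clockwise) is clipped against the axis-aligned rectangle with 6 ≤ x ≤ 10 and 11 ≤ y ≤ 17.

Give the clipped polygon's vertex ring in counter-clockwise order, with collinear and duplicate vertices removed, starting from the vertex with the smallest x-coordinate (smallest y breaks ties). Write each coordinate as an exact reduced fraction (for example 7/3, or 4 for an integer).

1. After x ≥ 6: [(6,5/12) (13,1) (16,3) (16,16) (6,16)]
2. After x ≤ 10: [(6,5/12) (10,3/4) (10,16) (6,16)]
3. After y ≥ 11: [(6,11) (10,11) (10,16) (6,16)]
4. After y ≤ 17: [(6,11) (10,11) (10,16) (6,16)]
5. Canonical ring: [(6,11) (10,11) (10,16) (6,16)]

Clipped polygon: [(6,11) (10,11) (10,16) (6,16)]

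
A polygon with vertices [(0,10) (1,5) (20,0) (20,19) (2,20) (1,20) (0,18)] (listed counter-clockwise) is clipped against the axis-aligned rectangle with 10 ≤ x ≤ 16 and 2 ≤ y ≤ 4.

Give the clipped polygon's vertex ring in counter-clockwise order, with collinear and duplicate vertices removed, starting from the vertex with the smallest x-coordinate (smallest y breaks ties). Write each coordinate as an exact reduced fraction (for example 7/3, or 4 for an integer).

1. After x ≥ 10: [(10,50/19) (20,0) (20,19) (10,176/9)]
2. After x ≤ 16: [(10,50/19) (16,20/19) (16,173/9) (10,176/9)]
3. After y ≥ 2: [(10,50/19) (62/5,2) (16,2) (16,173/9) (10,176/9)]
4. After y ≤ 4: [(10,4) (10,50/19) (62/5,2) (16,2) (16,4)]
5. Canonical ring: [(10,50/19) (62/5,2) (16,2) (16,4) (10,4)]

Clipped polygon: [(10,50/19) (62/5,2) (16,2) (16,4) (10,4)]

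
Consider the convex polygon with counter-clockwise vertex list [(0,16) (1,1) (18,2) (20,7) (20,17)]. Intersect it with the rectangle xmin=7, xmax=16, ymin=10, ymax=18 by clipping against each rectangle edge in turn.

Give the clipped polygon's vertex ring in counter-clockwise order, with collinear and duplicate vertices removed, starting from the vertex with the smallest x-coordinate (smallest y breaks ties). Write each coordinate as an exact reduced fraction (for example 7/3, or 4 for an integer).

1. After x ≥ 7: [(7,327/20) (7,23/17) (18,2) (20,7) (20,17)]
2. After x ≤ 16: [(16,84/5) (7,327/20) (7,23/17) (16,32/17)]
3. After y ≥ 10: [(16,10) (16,84/5) (7,327/20) (7,10)]
4. After y ≤ 18: [(16,10) (16,84/5) (7,327/20) (7,10)]
5. Canonical ring: [(7,10) (16,10) (16,84/5) (7,327/20)]

Clipped polygon: [(7,10) (16,10) (16,84/5) (7,327/20)]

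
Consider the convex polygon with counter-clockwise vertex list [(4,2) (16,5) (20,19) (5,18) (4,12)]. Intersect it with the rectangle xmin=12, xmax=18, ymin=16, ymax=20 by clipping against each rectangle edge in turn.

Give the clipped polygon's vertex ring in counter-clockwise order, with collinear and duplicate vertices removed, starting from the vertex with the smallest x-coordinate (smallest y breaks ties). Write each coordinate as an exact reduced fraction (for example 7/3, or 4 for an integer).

Clipped polygon: [(12,16) (18,16) (18,283/15) (12,277/15)]

1. After x ≥ 12: [(12,4) (16,5) (20,19) (12,277/15)]
2. After x ≤ 18: [(12,4) (16,5) (18,12) (18,283/15) (12,277/15)]
3. After y ≥ 16: [(12,16) (18,16) (18,283/15) (12,277/15)]
4. After y ≤ 20: [(12,16) (18,16) (18,283/15) (12,277/15)]
5. Canonical ring: [(12,16) (18,16) (18,283/15) (12,277/15)]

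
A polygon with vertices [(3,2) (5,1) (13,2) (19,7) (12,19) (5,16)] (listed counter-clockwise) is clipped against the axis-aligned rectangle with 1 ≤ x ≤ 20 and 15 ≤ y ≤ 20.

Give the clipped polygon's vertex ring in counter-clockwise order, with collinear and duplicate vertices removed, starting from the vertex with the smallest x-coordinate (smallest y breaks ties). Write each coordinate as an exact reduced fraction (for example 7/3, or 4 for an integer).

Clipped polygon: [(34/7,15) (43/3,15) (12,19) (5,16)]

1. After x ≥ 1: [(3,2) (5,1) (13,2) (19,7) (12,19) (5,16)]
2. After x ≤ 20: [(3,2) (5,1) (13,2) (19,7) (12,19) (5,16)]
3. After y ≥ 15: [(34/7,15) (43/3,15) (12,19) (5,16)]
4. After y ≤ 20: [(34/7,15) (43/3,15) (12,19) (5,16)]
5. Canonical ring: [(34/7,15) (43/3,15) (12,19) (5,16)]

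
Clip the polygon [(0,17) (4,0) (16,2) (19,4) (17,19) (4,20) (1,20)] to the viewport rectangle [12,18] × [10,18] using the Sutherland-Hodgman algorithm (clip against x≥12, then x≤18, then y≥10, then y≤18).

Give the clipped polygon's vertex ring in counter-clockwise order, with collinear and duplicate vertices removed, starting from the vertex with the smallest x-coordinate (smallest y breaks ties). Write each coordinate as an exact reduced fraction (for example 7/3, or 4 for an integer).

1. After x ≥ 12: [(12,4/3) (16,2) (19,4) (17,19) (12,252/13)]
2. After x ≤ 18: [(12,4/3) (16,2) (18,10/3) (18,23/2) (17,19) (12,252/13)]
3. After y ≥ 10: [(12,10) (18,10) (18,23/2) (17,19) (12,252/13)]
4. After y ≤ 18: [(12,18) (12,10) (18,10) (18,23/2) (257/15,18)]
5. Canonical ring: [(12,10) (18,10) (18,23/2) (257/15,18) (12,18)]

Clipped polygon: [(12,10) (18,10) (18,23/2) (257/15,18) (12,18)]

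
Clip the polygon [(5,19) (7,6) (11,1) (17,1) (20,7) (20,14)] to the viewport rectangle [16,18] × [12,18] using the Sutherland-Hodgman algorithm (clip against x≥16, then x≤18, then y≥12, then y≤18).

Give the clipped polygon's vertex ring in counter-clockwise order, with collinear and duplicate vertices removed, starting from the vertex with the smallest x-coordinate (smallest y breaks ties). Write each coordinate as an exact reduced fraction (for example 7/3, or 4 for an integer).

Clipped polygon: [(16,12) (18,12) (18,44/3) (16,46/3)]

1. After x ≥ 16: [(16,46/3) (16,1) (17,1) (20,7) (20,14)]
2. After x ≤ 18: [(18,44/3) (16,46/3) (16,1) (17,1) (18,3)]
3. After y ≥ 12: [(18,12) (18,44/3) (16,46/3) (16,12)]
4. After y ≤ 18: [(18,12) (18,44/3) (16,46/3) (16,12)]
5. Canonical ring: [(16,12) (18,12) (18,44/3) (16,46/3)]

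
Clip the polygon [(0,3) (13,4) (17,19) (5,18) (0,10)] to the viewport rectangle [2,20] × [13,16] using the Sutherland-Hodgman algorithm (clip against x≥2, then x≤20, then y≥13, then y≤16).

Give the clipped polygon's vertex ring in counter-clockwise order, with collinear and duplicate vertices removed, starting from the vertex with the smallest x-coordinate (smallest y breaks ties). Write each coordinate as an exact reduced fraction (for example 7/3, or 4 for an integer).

Clipped polygon: [(2,13) (77/5,13) (81/5,16) (15/4,16) (2,66/5)]

1. After x ≥ 2: [(2,41/13) (13,4) (17,19) (5,18) (2,66/5)]
2. After x ≤ 20: [(2,41/13) (13,4) (17,19) (5,18) (2,66/5)]
3. After y ≥ 13: [(2,13) (77/5,13) (17,19) (5,18) (2,66/5)]
4. After y ≤ 16: [(2,13) (77/5,13) (81/5,16) (15/4,16) (2,66/5)]
5. Canonical ring: [(2,13) (77/5,13) (81/5,16) (15/4,16) (2,66/5)]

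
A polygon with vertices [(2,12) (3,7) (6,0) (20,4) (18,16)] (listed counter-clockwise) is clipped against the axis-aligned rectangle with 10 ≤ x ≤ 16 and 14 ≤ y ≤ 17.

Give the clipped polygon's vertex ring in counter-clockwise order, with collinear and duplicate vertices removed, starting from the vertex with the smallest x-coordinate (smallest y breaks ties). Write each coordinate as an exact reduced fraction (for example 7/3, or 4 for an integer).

Clipped polygon: [(10,14) (16,14) (16,31/2)]

1. After x ≥ 10: [(10,14) (10,8/7) (20,4) (18,16)]
2. After x ≤ 16: [(16,31/2) (10,14) (10,8/7) (16,20/7)]
3. After y ≥ 14: [(16,14) (16,31/2) (10,14) (10,14)]
4. After y ≤ 17: [(16,14) (16,31/2) (10,14) (10,14)]
5. Canonical ring: [(10,14) (16,14) (16,31/2)]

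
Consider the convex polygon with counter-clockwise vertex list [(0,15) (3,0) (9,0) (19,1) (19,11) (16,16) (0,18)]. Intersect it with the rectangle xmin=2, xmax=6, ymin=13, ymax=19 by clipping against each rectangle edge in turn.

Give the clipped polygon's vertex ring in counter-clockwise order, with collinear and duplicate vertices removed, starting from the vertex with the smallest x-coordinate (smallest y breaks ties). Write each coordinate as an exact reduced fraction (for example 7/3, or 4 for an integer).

1. After x ≥ 2: [(2,5) (3,0) (9,0) (19,1) (19,11) (16,16) (2,71/4)]
2. After x ≤ 6: [(2,5) (3,0) (6,0) (6,69/4) (2,71/4)]
3. After y ≥ 13: [(2,13) (6,13) (6,69/4) (2,71/4)]
4. After y ≤ 19: [(2,13) (6,13) (6,69/4) (2,71/4)]
5. Canonical ring: [(2,13) (6,13) (6,69/4) (2,71/4)]

Clipped polygon: [(2,13) (6,13) (6,69/4) (2,71/4)]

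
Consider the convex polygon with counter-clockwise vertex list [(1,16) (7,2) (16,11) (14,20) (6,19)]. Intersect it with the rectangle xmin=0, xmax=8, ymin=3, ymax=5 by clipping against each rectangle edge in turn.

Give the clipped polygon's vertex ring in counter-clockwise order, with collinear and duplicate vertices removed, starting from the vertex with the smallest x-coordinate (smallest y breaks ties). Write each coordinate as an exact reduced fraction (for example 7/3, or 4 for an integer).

Clipped polygon: [(40/7,5) (46/7,3) (8,3) (8,5)]

1. After x ≥ 0: [(1,16) (7,2) (16,11) (14,20) (6,19)]
2. After x ≤ 8: [(1,16) (7,2) (8,3) (8,77/4) (6,19)]
3. After y ≥ 3: [(1,16) (46/7,3) (8,3) (8,3) (8,77/4) (6,19)]
4. After y ≤ 5: [(40/7,5) (46/7,3) (8,3) (8,3) (8,5)]
5. Canonical ring: [(40/7,5) (46/7,3) (8,3) (8,5)]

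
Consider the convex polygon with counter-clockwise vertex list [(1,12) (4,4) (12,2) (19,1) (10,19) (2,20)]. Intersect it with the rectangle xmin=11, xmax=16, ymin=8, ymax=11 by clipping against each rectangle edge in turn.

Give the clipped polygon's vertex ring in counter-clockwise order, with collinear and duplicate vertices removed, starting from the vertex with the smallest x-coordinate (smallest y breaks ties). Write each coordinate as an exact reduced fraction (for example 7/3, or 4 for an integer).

Clipped polygon: [(11,8) (31/2,8) (14,11) (11,11)]

1. After x ≥ 11: [(11,9/4) (12,2) (19,1) (11,17)]
2. After x ≤ 16: [(11,9/4) (12,2) (16,10/7) (16,7) (11,17)]
3. After y ≥ 8: [(11,8) (31/2,8) (11,17)]
4. After y ≤ 11: [(11,11) (11,8) (31/2,8) (14,11)]
5. Canonical ring: [(11,8) (31/2,8) (14,11) (11,11)]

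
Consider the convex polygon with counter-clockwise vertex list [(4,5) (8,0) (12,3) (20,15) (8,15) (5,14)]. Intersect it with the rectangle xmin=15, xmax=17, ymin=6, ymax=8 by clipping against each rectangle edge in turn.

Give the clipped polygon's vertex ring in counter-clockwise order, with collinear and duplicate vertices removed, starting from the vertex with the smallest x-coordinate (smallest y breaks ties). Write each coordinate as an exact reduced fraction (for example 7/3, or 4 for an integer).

Clipped polygon: [(15,15/2) (46/3,8) (15,8)]

1. After x ≥ 15: [(15,15/2) (20,15) (15,15)]
2. After x ≤ 17: [(15,15/2) (17,21/2) (17,15) (15,15)]
3. After y ≥ 6: [(15,15/2) (17,21/2) (17,15) (15,15)]
4. After y ≤ 8: [(15,8) (15,15/2) (46/3,8)]
5. Canonical ring: [(15,15/2) (46/3,8) (15,8)]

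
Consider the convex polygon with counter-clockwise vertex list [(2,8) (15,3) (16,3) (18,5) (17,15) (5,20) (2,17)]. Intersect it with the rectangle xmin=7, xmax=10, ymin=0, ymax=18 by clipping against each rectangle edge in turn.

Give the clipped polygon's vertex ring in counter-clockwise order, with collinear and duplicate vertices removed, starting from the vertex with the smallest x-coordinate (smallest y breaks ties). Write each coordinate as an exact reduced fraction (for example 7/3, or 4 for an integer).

Clipped polygon: [(7,79/13) (10,64/13) (10,215/12) (49/5,18) (7,18)]

1. After x ≥ 7: [(7,79/13) (15,3) (16,3) (18,5) (17,15) (7,115/6)]
2. After x ≤ 10: [(7,79/13) (10,64/13) (10,215/12) (7,115/6)]
3. After y ≥ 0: [(7,79/13) (10,64/13) (10,215/12) (7,115/6)]
4. After y ≤ 18: [(7,18) (7,79/13) (10,64/13) (10,215/12) (49/5,18)]
5. Canonical ring: [(7,79/13) (10,64/13) (10,215/12) (49/5,18) (7,18)]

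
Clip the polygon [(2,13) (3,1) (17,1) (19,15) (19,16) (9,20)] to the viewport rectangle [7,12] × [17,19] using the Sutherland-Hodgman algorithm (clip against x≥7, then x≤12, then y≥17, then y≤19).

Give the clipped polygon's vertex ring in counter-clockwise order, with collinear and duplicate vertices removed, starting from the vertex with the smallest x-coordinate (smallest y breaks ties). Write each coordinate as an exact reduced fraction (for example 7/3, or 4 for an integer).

Clipped polygon: [(7,17) (12,17) (12,94/5) (23/2,19) (8,19) (7,18)]

1. After x ≥ 7: [(7,18) (7,1) (17,1) (19,15) (19,16) (9,20)]
2. After x ≤ 12: [(7,18) (7,1) (12,1) (12,94/5) (9,20)]
3. After y ≥ 17: [(7,18) (7,17) (12,17) (12,94/5) (9,20)]
4. After y ≤ 19: [(8,19) (7,18) (7,17) (12,17) (12,94/5) (23/2,19)]
5. Canonical ring: [(7,17) (12,17) (12,94/5) (23/2,19) (8,19) (7,18)]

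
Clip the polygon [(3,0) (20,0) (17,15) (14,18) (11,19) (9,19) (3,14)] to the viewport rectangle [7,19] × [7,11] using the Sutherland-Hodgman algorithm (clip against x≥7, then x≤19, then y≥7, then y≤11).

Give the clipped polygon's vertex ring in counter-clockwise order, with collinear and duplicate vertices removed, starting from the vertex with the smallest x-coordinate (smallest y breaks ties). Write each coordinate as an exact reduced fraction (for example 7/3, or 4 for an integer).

Clipped polygon: [(7,7) (93/5,7) (89/5,11) (7,11)]

1. After x ≥ 7: [(7,0) (20,0) (17,15) (14,18) (11,19) (9,19) (7,52/3)]
2. After x ≤ 19: [(7,0) (19,0) (19,5) (17,15) (14,18) (11,19) (9,19) (7,52/3)]
3. After y ≥ 7: [(7,7) (93/5,7) (17,15) (14,18) (11,19) (9,19) (7,52/3)]
4. After y ≤ 11: [(7,11) (7,7) (93/5,7) (89/5,11)]
5. Canonical ring: [(7,7) (93/5,7) (89/5,11) (7,11)]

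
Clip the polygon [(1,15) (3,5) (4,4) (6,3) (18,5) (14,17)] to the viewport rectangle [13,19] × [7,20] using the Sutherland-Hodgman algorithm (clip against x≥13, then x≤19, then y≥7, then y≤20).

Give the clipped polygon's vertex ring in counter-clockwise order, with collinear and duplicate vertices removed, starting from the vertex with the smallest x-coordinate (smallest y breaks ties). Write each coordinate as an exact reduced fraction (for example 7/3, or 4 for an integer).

1. After x ≥ 13: [(13,219/13) (13,25/6) (18,5) (14,17)]
2. After x ≤ 19: [(13,219/13) (13,25/6) (18,5) (14,17)]
3. After y ≥ 7: [(13,219/13) (13,7) (52/3,7) (14,17)]
4. After y ≤ 20: [(13,219/13) (13,7) (52/3,7) (14,17)]
5. Canonical ring: [(13,7) (52/3,7) (14,17) (13,219/13)]

Clipped polygon: [(13,7) (52/3,7) (14,17) (13,219/13)]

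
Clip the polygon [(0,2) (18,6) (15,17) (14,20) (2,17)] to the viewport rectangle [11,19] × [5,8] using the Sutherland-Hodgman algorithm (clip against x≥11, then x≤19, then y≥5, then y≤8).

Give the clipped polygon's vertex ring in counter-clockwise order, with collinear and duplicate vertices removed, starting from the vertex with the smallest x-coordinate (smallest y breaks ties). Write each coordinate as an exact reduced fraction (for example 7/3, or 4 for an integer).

Clipped polygon: [(11,5) (27/2,5) (18,6) (192/11,8) (11,8)]

1. After x ≥ 11: [(11,40/9) (18,6) (15,17) (14,20) (11,77/4)]
2. After x ≤ 19: [(11,40/9) (18,6) (15,17) (14,20) (11,77/4)]
3. After y ≥ 5: [(11,5) (27/2,5) (18,6) (15,17) (14,20) (11,77/4)]
4. After y ≤ 8: [(11,8) (11,5) (27/2,5) (18,6) (192/11,8)]
5. Canonical ring: [(11,5) (27/2,5) (18,6) (192/11,8) (11,8)]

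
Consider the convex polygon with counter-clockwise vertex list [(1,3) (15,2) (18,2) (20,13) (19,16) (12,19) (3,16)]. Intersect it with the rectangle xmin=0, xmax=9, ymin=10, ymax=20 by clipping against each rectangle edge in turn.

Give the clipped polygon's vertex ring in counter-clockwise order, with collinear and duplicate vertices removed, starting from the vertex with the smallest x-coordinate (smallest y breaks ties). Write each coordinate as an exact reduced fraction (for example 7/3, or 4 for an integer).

1. After x ≥ 0: [(1,3) (15,2) (18,2) (20,13) (19,16) (12,19) (3,16)]
2. After x ≤ 9: [(1,3) (9,17/7) (9,18) (3,16)]
3. After y ≥ 10: [(27/13,10) (9,10) (9,18) (3,16)]
4. After y ≤ 20: [(27/13,10) (9,10) (9,18) (3,16)]
5. Canonical ring: [(27/13,10) (9,10) (9,18) (3,16)]

Clipped polygon: [(27/13,10) (9,10) (9,18) (3,16)]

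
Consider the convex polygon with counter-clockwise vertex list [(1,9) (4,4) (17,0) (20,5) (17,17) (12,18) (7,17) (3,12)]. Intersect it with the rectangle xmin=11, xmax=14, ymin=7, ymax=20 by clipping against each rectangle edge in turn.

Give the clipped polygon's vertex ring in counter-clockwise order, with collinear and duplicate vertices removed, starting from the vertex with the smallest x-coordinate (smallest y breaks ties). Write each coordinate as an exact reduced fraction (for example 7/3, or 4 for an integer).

Clipped polygon: [(11,7) (14,7) (14,88/5) (12,18) (11,89/5)]

1. After x ≥ 11: [(11,24/13) (17,0) (20,5) (17,17) (12,18) (11,89/5)]
2. After x ≤ 14: [(11,24/13) (14,12/13) (14,88/5) (12,18) (11,89/5)]
3. After y ≥ 7: [(11,7) (14,7) (14,88/5) (12,18) (11,89/5)]
4. After y ≤ 20: [(11,7) (14,7) (14,88/5) (12,18) (11,89/5)]
5. Canonical ring: [(11,7) (14,7) (14,88/5) (12,18) (11,89/5)]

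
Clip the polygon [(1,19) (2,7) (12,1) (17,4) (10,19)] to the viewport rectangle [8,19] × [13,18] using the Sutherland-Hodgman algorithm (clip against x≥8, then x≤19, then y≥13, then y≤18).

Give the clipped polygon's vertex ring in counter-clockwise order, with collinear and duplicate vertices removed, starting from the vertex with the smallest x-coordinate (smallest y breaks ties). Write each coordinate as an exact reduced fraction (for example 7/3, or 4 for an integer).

1. After x ≥ 8: [(8,19) (8,17/5) (12,1) (17,4) (10,19)]
2. After x ≤ 19: [(8,19) (8,17/5) (12,1) (17,4) (10,19)]
3. After y ≥ 13: [(8,19) (8,13) (64/5,13) (10,19)]
4. After y ≤ 18: [(8,18) (8,13) (64/5,13) (157/15,18)]
5. Canonical ring: [(8,13) (64/5,13) (157/15,18) (8,18)]

Clipped polygon: [(8,13) (64/5,13) (157/15,18) (8,18)]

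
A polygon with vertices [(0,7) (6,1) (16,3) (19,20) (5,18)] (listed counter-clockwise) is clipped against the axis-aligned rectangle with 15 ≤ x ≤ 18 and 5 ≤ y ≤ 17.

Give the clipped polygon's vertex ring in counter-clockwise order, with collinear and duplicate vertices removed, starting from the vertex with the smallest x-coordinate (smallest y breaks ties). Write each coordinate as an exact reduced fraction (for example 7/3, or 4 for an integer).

Clipped polygon: [(15,5) (278/17,5) (18,43/3) (18,17) (15,17)]

1. After x ≥ 15: [(15,14/5) (16,3) (19,20) (15,136/7)]
2. After x ≤ 18: [(15,14/5) (16,3) (18,43/3) (18,139/7) (15,136/7)]
3. After y ≥ 5: [(15,5) (278/17,5) (18,43/3) (18,139/7) (15,136/7)]
4. After y ≤ 17: [(15,17) (15,5) (278/17,5) (18,43/3) (18,17)]
5. Canonical ring: [(15,5) (278/17,5) (18,43/3) (18,17) (15,17)]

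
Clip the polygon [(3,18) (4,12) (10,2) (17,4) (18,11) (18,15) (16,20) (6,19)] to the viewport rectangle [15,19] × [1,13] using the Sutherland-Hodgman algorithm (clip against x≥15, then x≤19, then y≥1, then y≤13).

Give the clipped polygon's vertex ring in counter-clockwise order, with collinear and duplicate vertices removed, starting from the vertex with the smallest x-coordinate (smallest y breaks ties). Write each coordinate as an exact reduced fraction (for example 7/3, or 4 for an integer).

1. After x ≥ 15: [(15,24/7) (17,4) (18,11) (18,15) (16,20) (15,199/10)]
2. After x ≤ 19: [(15,24/7) (17,4) (18,11) (18,15) (16,20) (15,199/10)]
3. After y ≥ 1: [(15,24/7) (17,4) (18,11) (18,15) (16,20) (15,199/10)]
4. After y ≤ 13: [(15,13) (15,24/7) (17,4) (18,11) (18,13)]
5. Canonical ring: [(15,24/7) (17,4) (18,11) (18,13) (15,13)]

Clipped polygon: [(15,24/7) (17,4) (18,11) (18,13) (15,13)]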